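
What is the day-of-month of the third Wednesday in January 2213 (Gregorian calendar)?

January 1, 2213 is a Friday, so the first Wednesday is the 6th.
The third Wednesday is 6 + 14 = 20.

20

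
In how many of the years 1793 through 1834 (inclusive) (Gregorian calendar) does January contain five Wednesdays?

January has 31 days; it has five Wednesdays when Wednesday falls among the first (month-length − 28) days — i.e. when January 1 is one of Wednesday/Tuesday/Monday.
January 1 by year: 1793:Tue✓ 1794:Wed✓ 1795:Thu 1796:Fri 1797:Sun 1798:Mon✓ 1799:Tue✓ 1800:Wed✓ 1801:Thu 1802:Fri 1803:Sat 1804:Sun 1805:Tue✓ 1806:Wed✓ 1807:Thu …(12 more)… 1820:Sat 1821:Mon✓ 1822:Tue✓ 1823:Wed✓ 1824:Thu 1825:Sat 1826:Sun 1827:Mon✓ 1828:Tue✓ 1829:Thu 1830:Fri 1831:Sat 1832:Sun 1833:Tue✓ 1834:Wed✓
Years with five Wednesdays: 1793, 1794, 1798, 1799, 1800, 1805, 1806, 1810, 1811, 1812, 1816, 1817, 1821, 1822, 1823, 1827, 1828, 1833, 1834 → 19.

19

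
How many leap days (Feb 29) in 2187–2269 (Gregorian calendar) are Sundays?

Leap years in 2187–2269: 20 of them.
Feb 29 weekday advances by 5 (mod 7) from one leap year to the next four years later (or differs when a century non-leap intervenes).
Leap-day weekdays: 2188:Fri 2192:Wed 2196:Mon 2204:Wed 2208:Mon 2212:Sat 2216:Thu 2220:Tue 2224:Sun✓ 2228:Fri 2232:Wed 2236:Mon 2240:Sat 2244:Thu 2248:Tue 2252:Sun✓ 2256:Fri 2260:Wed 2264:Mon 2268:Sat
Sunday: 2224, 2252 → 2.

2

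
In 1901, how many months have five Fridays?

4

A month of length L has five Fridays iff its first Friday is on day ≤ L−28 (so day 1–3 in a 31-day month, 1–2 in a 30-day month, day 1 in a leap February).
Checking each month of 1901: Jan starts Tue (31d); Feb starts Fri (28d); Mar starts Fri (31d) ✓; Apr starts Mon (30d); May starts Wed (31d) ✓; Jun starts Sat (30d); Jul starts Mon (31d); Aug starts Thu (31d) ✓; Sep starts Sun (30d); Oct starts Tue (31d); Nov starts Fri (30d) ✓; Dec starts Sun (31d).
Five-Friday months: March, May, August, November → 4.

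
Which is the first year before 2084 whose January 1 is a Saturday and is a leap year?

2056

Jan 1 advances by 2 weekdays after a leap year and by 1 after a common year.
2084: Jan 1 is Saturday (leap).
2083: Friday
2082: Thursday
2081: Wednesday
2080: Monday (leap)
2079: Sunday
2078: Saturday
2077: Friday
2076: Wednesday (leap)
2075: Tuesday
2074: Monday
2073: Sunday
2072: Friday (leap)
2071: Thursday
2070: Wednesday
2069: Tuesday
2068: Sunday (leap)
2067: Saturday
2066: Friday
2065: Thursday
2064: Tuesday (leap)
2063: Monday
2062: Sunday
2061: Saturday
2060: Thursday (leap)
2059: Wednesday
2058: Tuesday
2057: Monday
2056: Saturday (leap)
2056 begins on a Saturday and is a leap year.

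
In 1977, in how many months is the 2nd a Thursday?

1

Check the 2nd of each month of 1977: Jan 2: Sun, Feb 2: Wed, Mar 2: Wed, Apr 2: Sat, May 2: Mon, Jun 2: Thu, Jul 2: Sat, Aug 2: Tue, Sep 2: Fri, Oct 2: Sun, Nov 2: Wed, Dec 2: Fri.
Thursday occurs in June — 1 month.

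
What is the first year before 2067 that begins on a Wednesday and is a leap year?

Jan 1 advances by 2 weekdays after a leap year and by 1 after a common year.
2067: Jan 1 is Saturday.
2066: Friday
2065: Thursday
2064: Tuesday (leap)
2063: Monday
2062: Sunday
2061: Saturday
2060: Thursday (leap)
2059: Wednesday
2058: Tuesday
2057: Monday
2056: Saturday (leap)
2055: Friday
2054: Thursday
2053: Wednesday
2052: Monday (leap)
2051: Sunday
2050: Saturday
2049: Friday
2048: Wednesday (leap)
2048 begins on a Wednesday and is a leap year.

2048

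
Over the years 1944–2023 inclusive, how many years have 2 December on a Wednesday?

11

Track 2 December's weekday year by year (advancing +1, or +2 across a Feb 29):
  1944: Sat  1945: Sun (+1)  1946: Mon (+1)  1947: Tue (+1)  1948: Thu (+2)
  1949: Fri (+1)  1950: Sat (+1)  1951: Sun (+1)  1952: Tue (+2)  1953: Wed (+1) ✓
  1954: Thu (+1)  1955: Fri (+1)  1956: Sun (+2)  1957: Mon (+1)  … (52 more years) …
  2010: Thu (+1)  2011: Fri (+1)  2012: Sun (+2)  2013: Mon (+1)  2014: Tue (+1)
  2015: Wed (+1) ✓  2016: Fri (+2)  2017: Sat (+1)  2018: Sun (+1)  2019: Mon (+1)
  2020: Wed (+2) ✓  2021: Thu (+1)  2022: Fri (+1)  2023: Sat (+1)
Wednesday years: 1953, 1959, 1964, 1970, 1981, 1987, 1992, 1998, 2009, 2015, 2020 — 11 in total.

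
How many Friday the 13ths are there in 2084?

1

Check the 13th of each month of 2084: Jan 13: Thu, Feb 13: Sun, Mar 13: Mon, Apr 13: Thu, May 13: Sat, Jun 13: Tue, Jul 13: Thu, Aug 13: Sun, Sep 13: Wed, Oct 13: Fri, Nov 13: Mon, Dec 13: Wed.
Friday occurs in October — 1 month.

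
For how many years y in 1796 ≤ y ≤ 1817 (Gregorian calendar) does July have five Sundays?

July has 31 days; it has five Sundays when Sunday falls among the first (month-length − 28) days — i.e. when July 1 is one of Sunday/Saturday/Friday.
July 1 by year: 1796:Fri✓ 1797:Sat✓ 1798:Sun✓ 1799:Mon 1800:Tue 1801:Wed 1802:Thu 1803:Fri✓ 1804:Sun✓ 1805:Mon 1806:Tue 1807:Wed 1808:Fri✓ 1809:Sat✓ 1810:Sun✓ 1811:Mon 1812:Wed 1813:Thu 1814:Fri✓ 1815:Sat✓ 1816:Mon 1817:Tue
Years with five Sundays: 1796, 1797, 1798, 1803, 1804, 1808, 1809, 1810, 1814, 1815 → 10.

10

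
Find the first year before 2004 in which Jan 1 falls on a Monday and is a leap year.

1996

Jan 1 advances by 2 weekdays after a leap year and by 1 after a common year.
2004: Jan 1 is Thursday (leap).
2003: Wednesday
2002: Tuesday
2001: Monday
2000: Saturday (leap)
1999: Friday
1998: Thursday
1997: Wednesday
1996: Monday (leap)
1996 begins on a Monday and is a leap year.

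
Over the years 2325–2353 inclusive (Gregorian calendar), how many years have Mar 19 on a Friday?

4

Track Mar 19's weekday year by year (advancing +1, or +2 across a Feb 29):
  2325: Thu  2326: Fri (+1) ✓  2327: Sat (+1)  2328: Mon (+2)  2329: Tue (+1)
  2330: Wed (+1)  2331: Thu (+1)  2332: Sat (+2)  2333: Sun (+1)  2334: Mon (+1)
  2335: Tue (+1)  2336: Thu (+2)  2337: Fri (+1) ✓  2338: Sat (+1)  2339: Sun (+1)
  2340: Tue (+2)  2341: Wed (+1)  2342: Thu (+1)  2343: Fri (+1) ✓  2344: Sun (+2)
  2345: Mon (+1)  2346: Tue (+1)  2347: Wed (+1)  2348: Fri (+2) ✓  2349: Sat (+1)
  2350: Sun (+1)  2351: Mon (+1)  2352: Wed (+2)  2353: Thu (+1)
Friday years: 2326, 2337, 2343, 2348 — 4 in total.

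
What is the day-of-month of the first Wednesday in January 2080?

January 1, 2080 is a Monday, so the first Wednesday is the 3rd.
The first Wednesday is 3 + 0 = 3.

3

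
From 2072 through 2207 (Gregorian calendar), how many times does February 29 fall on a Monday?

Leap years in 2072–2207: 32 of them.
Feb 29 weekday advances by 5 (mod 7) from one leap year to the next four years later (or differs when a century non-leap intervenes).
Leap-day weekdays: 2072:Mon✓ 2076:Sat 2080:Thu 2084:Tue 2088:Sun 2092:Fri 2096:Wed 2104:Fri 2108:Wed 2112:Mon✓ 2116:Sat 2120:Thu 2124:Tue …(6 more)… 2152:Tue 2156:Sun 2160:Fri 2164:Wed 2168:Mon✓ 2172:Sat 2176:Thu 2180:Tue 2184:Sun 2188:Fri 2192:Wed 2196:Mon✓ 2204:Wed
Monday: 2072, 2112, 2140, 2168, 2196 → 5.

5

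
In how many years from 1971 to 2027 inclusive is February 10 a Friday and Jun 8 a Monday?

Check each year's weekday for February 10 and Jun 8:
  1971: Wed/Tue  1972: Thu/Thu  1973: Sat/Fri  1974: Sun/Sat  1975: Mon/Sun  1976: Tue/Tue  1977: Thu/Wed  1978: Fri/Thu  1979: Sat/Fri  1980: Sun/Sun  1981: Tue/Mon  1982: Wed/Tue  1983: Thu/Wed  1984: Fri/Fri  …(29 more)…  2014: Mon/Sun  2015: Tue/Mon  2016: Wed/Wed  2017: Fri/Thu  2018: Sat/Fri  2019: Sun/Sat  2020: Mon/Mon  2021: Wed/Tue  2022: Thu/Wed  2023: Fri/Thu  2024: Sat/Sat  2025: Mon/Sun  2026: Tue/Mon  2027: Wed/Tue
Both conditions hold in: no year — 0.

0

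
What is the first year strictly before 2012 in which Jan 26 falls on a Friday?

From one year to the next, a fixed date's weekday advances by 1, or by 2 when a Feb 29 lies between the two dates.
2012: January 26 is Thursday.
2011: Wednesday (−1)
2010: Tuesday (−1)
2009: Monday (−1)
2008: Saturday (−2)
2007: Friday (−1)
Jan 26 falls on a Friday in 2007.

2007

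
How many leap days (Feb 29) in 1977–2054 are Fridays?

3

Leap years in 1977–2054: 19 of them.
Feb 29 weekday advances by 5 (mod 7) from one leap year to the next four years later (or differs when a century non-leap intervenes).
Leap-day weekdays: 1980:Fri✓ 1984:Wed 1988:Mon 1992:Sat 1996:Thu 2000:Tue 2004:Sun 2008:Fri✓ 2012:Wed 2016:Mon 2020:Sat 2024:Thu 2028:Tue 2032:Sun 2036:Fri✓ 2040:Wed 2044:Mon 2048:Sat 2052:Thu
Friday: 1980, 2008, 2036 → 3.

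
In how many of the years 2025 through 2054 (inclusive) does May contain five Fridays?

May has 31 days; it has five Fridays when Friday falls among the first (month-length − 28) days — i.e. when May 1 is one of Friday/Thursday/Wednesday.
May 1 by year: 2025:Thu✓ 2026:Fri✓ 2027:Sat 2028:Mon 2029:Tue 2030:Wed✓ 2031:Thu✓ 2032:Sat 2033:Sun 2034:Mon 2035:Tue 2036:Thu✓ 2037:Fri✓ 2038:Sat 2039:Sun 2040:Tue 2041:Wed✓ 2042:Thu✓ 2043:Fri✓ 2044:Sun 2045:Mon 2046:Tue 2047:Wed✓ 2048:Fri✓ 2049:Sat 2050:Sun 2051:Mon 2052:Wed✓ 2053:Thu✓ 2054:Fri✓
Years with five Fridays: 2025, 2026, 2030, 2031, 2036, 2037, 2041, 2042, 2043, 2047, 2048, 2052, 2053, 2054 → 14.

14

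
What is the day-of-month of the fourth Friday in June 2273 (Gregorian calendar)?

June 1, 2273 is a Sunday, so the first Friday is the 6th.
The fourth Friday is 6 + 21 = 27.

27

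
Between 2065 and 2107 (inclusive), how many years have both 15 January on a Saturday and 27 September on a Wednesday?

Check each year's weekday for 15 January and 27 September:
  2065: Thu/Sun  2066: Fri/Mon  2067: Sat/Tue  2068: Sun/Thu  2069: Tue/Fri  2070: Wed/Sat  2071: Thu/Sun  2072: Fri/Tue  2073: Sun/Wed  2074: Mon/Thu  2075: Tue/Fri  2076: Wed/Sun  2077: Fri/Mon  2078: Sat/Tue  …(15 more)…  2094: Fri/Mon  2095: Sat/Tue  2096: Sun/Thu  2097: Tue/Fri  2098: Wed/Sat  2099: Thu/Sun  2100: Fri/Mon  2101: Sat/Tue  2102: Sun/Wed  2103: Mon/Thu  2104: Tue/Sat  2105: Thu/Sun  2106: Fri/Mon  2107: Sat/Tue
Both conditions hold in: 2084 — 1.

1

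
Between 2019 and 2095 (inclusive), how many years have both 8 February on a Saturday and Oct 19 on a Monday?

Check each year's weekday for 8 February and Oct 19:
  2019: Fri/Sat  2020: Sat/Mon ✓  2021: Mon/Tue  2022: Tue/Wed  2023: Wed/Thu  2024: Thu/Sat  2025: Sat/Sun  2026: Sun/Mon  2027: Mon/Tue  2028: Tue/Thu  2029: Thu/Fri  2030: Fri/Sat  2031: Sat/Sun  2032: Sun/Tue  …(49 more)…  2082: Sun/Mon  2083: Mon/Tue  2084: Tue/Thu  2085: Thu/Fri  2086: Fri/Sat  2087: Sat/Sun  2088: Sun/Tue  2089: Tue/Wed  2090: Wed/Thu  2091: Thu/Fri  2092: Fri/Sun  2093: Sun/Mon  2094: Mon/Tue  2095: Tue/Wed
Both conditions hold in: 2020, 2048, 2076 — 3.

3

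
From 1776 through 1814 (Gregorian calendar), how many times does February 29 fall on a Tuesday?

Leap years in 1776–1814: 9 of them.
Feb 29 weekday advances by 5 (mod 7) from one leap year to the next four years later (or differs when a century non-leap intervenes).
Leap-day weekdays: 1776:Thu 1780:Tue✓ 1784:Sun 1788:Fri 1792:Wed 1796:Mon 1804:Wed 1808:Mon 1812:Sat
Tuesday: 1780 → 1.

1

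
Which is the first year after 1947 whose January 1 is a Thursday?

Jan 1 advances by 2 weekdays after a leap year and by 1 after a common year.
1947: Jan 1 is Wednesday.
1948: Thursday (leap)
1948 begins on a Thursday

1948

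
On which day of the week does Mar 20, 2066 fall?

Saturday

January 1, 2066 is a Friday.
March 20 is day 79 of the year, i.e. 78 days after Jan 1.
78 mod 7 = 1, so advance 1 weekday from Friday: Saturday.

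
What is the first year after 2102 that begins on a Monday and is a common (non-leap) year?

Jan 1 advances by 2 weekdays after a leap year and by 1 after a common year.
2102: Jan 1 is Sunday.
2103: Monday
2103 begins on a Monday and is a common year.

2103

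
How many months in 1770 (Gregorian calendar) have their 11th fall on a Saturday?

Check the 11th of each month of 1770: Jan 11: Thu, Feb 11: Sun, Mar 11: Sun, Apr 11: Wed, May 11: Fri, Jun 11: Mon, Jul 11: Wed, Aug 11: Sat, Sep 11: Tue, Oct 11: Thu, Nov 11: Sun, Dec 11: Tue.
Saturday occurs in August — 1 month.

1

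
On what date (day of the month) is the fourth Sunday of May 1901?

May 1, 1901 is a Wednesday, so the first Sunday is the 5th.
The fourth Sunday is 5 + 21 = 26.

26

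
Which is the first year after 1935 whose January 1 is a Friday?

Jan 1 advances by 2 weekdays after a leap year and by 1 after a common year.
1935: Jan 1 is Tuesday.
1936: Wednesday (leap)
1937: Friday
1937 begins on a Friday

1937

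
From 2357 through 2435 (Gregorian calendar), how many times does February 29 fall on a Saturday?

Leap years in 2357–2435: 19 of them.
Feb 29 weekday advances by 5 (mod 7) from one leap year to the next four years later (or differs when a century non-leap intervenes).
Leap-day weekdays: 2360:Mon 2364:Sat✓ 2368:Thu 2372:Tue 2376:Sun 2380:Fri 2384:Wed 2388:Mon 2392:Sat✓ 2396:Thu 2400:Tue 2404:Sun 2408:Fri 2412:Wed 2416:Mon 2420:Sat✓ 2424:Thu 2428:Tue 2432:Sun
Saturday: 2364, 2392, 2420 → 3.

3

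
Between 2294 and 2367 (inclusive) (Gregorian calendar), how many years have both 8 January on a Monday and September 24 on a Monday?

Check each year's weekday for 8 January and September 24:
  2294: Mon/Mon ✓  2295: Tue/Tue  2296: Wed/Thu  2297: Fri/Fri  2298: Sat/Sat  2299: Sun/Sun  2300: Mon/Mon ✓  2301: Tue/Tue  2302: Wed/Wed  2303: Thu/Thu  2304: Fri/Sat  2305: Sun/Sun  2306: Mon/Mon ✓  2307: Tue/Tue  …(46 more)…  2354: Fri/Fri  2355: Sat/Sat  2356: Sun/Mon  2357: Tue/Tue  2358: Wed/Wed  2359: Thu/Thu  2360: Fri/Sat  2361: Sun/Sun  2362: Mon/Mon ✓  2363: Tue/Tue  2364: Wed/Thu  2365: Fri/Fri  2366: Sat/Sat  2367: Sun/Sun
Both conditions hold in: 2294, 2300, 2306, 2317, 2323, 2334, 2345, 2351, 2362 — 9.

9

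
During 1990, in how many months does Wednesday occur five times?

A month of length L has five Wednesdays iff its first Wednesday is on day ≤ L−28 (so day 1–3 in a 31-day month, 1–2 in a 30-day month, day 1 in a leap February).
Checking each month of 1990: Jan starts Mon (31d) ✓; Feb starts Thu (28d); Mar starts Thu (31d); Apr starts Sun (30d); May starts Tue (31d) ✓; Jun starts Fri (30d); Jul starts Sun (31d); Aug starts Wed (31d) ✓; Sep starts Sat (30d); Oct starts Mon (31d) ✓; Nov starts Thu (30d); Dec starts Sat (31d).
Five-Wednesday months: January, May, August, October → 4.

4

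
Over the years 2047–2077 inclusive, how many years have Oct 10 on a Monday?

4

Track Oct 10's weekday year by year (advancing +1, or +2 across a Feb 29):
  2047: Thu  2048: Sat (+2)  2049: Sun (+1)  2050: Mon (+1) ✓  2051: Tue (+1)
  2052: Thu (+2)  2053: Fri (+1)  2054: Sat (+1)  2055: Sun (+1)  2056: Tue (+2)
  2057: Wed (+1)  2058: Thu (+1)  2059: Fri (+1)  2060: Sun (+2)  … (3 more years) …
  2064: Fri (+2)  2065: Sat (+1)  2066: Sun (+1)  2067: Mon (+1) ✓  2068: Wed (+2)
  2069: Thu (+1)  2070: Fri (+1)  2071: Sat (+1)  2072: Mon (+2) ✓  2073: Tue (+1)
  2074: Wed (+1)  2075: Thu (+1)  2076: Sat (+2)  2077: Sun (+1)
Monday years: 2050, 2061, 2067, 2072 — 4 in total.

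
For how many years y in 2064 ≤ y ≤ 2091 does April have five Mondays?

8

April has 30 days; it has five Mondays when Monday falls among the first (month-length − 28) days — i.e. when April 1 is one of Monday/Sunday.
April 1 by year: 2064:Tue 2065:Wed 2066:Thu 2067:Fri 2068:Sun✓ 2069:Mon✓ 2070:Tue 2071:Wed 2072:Fri 2073:Sat 2074:Sun✓ 2075:Mon✓ 2076:Wed 2077:Thu 2078:Fri 2079:Sat 2080:Mon✓ 2081:Tue 2082:Wed 2083:Thu 2084:Sat 2085:Sun✓ 2086:Mon✓ 2087:Tue 2088:Thu 2089:Fri 2090:Sat 2091:Sun✓
Years with five Mondays: 2068, 2069, 2074, 2075, 2080, 2085, 2086, 2091 → 8.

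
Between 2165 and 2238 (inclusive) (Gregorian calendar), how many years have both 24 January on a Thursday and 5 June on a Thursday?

Check each year's weekday for 24 January and 5 June:
  2165: Thu/Wed  2166: Fri/Thu  2167: Sat/Fri  2168: Sun/Sun  2169: Tue/Mon  2170: Wed/Tue  2171: Thu/Wed  2172: Fri/Fri  2173: Sun/Sat  2174: Mon/Sun  2175: Tue/Mon  2176: Wed/Wed  2177: Fri/Thu  2178: Sat/Fri  …(46 more)…  2225: Mon/Sun  2226: Tue/Mon  2227: Wed/Tue  2228: Thu/Thu ✓  2229: Sat/Fri  2230: Sun/Sat  2231: Mon/Sun  2232: Tue/Tue  2233: Thu/Wed  2234: Fri/Thu  2235: Sat/Fri  2236: Sun/Sun  2237: Tue/Mon  2238: Wed/Tue
Both conditions hold in: 2188, 2228 — 2.

2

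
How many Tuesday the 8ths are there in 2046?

1

Check the 8th of each month of 2046: Jan 8: Mon, Feb 8: Thu, Mar 8: Thu, Apr 8: Sun, May 8: Tue, Jun 8: Fri, Jul 8: Sun, Aug 8: Wed, Sep 8: Sat, Oct 8: Mon, Nov 8: Thu, Dec 8: Sat.
Tuesday occurs in May — 1 month.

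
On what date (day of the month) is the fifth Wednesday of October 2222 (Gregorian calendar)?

October 1, 2222 is a Tuesday, so the first Wednesday is the 2nd.
The fifth Wednesday is 2 + 28 = 30.

30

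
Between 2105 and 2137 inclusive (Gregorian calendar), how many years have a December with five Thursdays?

December has 31 days; it has five Thursdays when Thursday falls among the first (month-length − 28) days — i.e. when December 1 is one of Thursday/Wednesday/Tuesday.
December 1 by year: 2105:Tue✓ 2106:Wed✓ 2107:Thu✓ 2108:Sat 2109:Sun 2110:Mon 2111:Tue✓ 2112:Thu✓ 2113:Fri 2114:Sat 2115:Sun 2116:Tue✓ 2117:Wed✓ 2118:Thu✓ 2119:Fri …(3 more)… 2123:Wed✓ 2124:Fri 2125:Sat 2126:Sun 2127:Mon 2128:Wed✓ 2129:Thu✓ 2130:Fri 2131:Sat 2132:Mon 2133:Tue✓ 2134:Wed✓ 2135:Thu✓ 2136:Sat 2137:Sun
Years with five Thursdays: 2105, 2106, 2107, 2111, 2112, 2116, 2117, 2118, 2122, 2123, 2128, 2129, 2133, 2134, 2135 → 15.

15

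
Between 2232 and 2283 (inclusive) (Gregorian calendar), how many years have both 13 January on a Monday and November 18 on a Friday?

Check each year's weekday for 13 January and November 18:
  2232: Fri/Sun  2233: Sun/Mon  2234: Mon/Tue  2235: Tue/Wed  2236: Wed/Fri  2237: Fri/Sat  2238: Sat/Sun  2239: Sun/Mon  2240: Mon/Wed  2241: Wed/Thu  2242: Thu/Fri  2243: Fri/Sat  2244: Sat/Mon  2245: Mon/Tue  …(24 more)…  2270: Thu/Fri  2271: Fri/Sat  2272: Sat/Mon  2273: Mon/Tue  2274: Tue/Wed  2275: Wed/Thu  2276: Thu/Sat  2277: Sat/Sun  2278: Sun/Mon  2279: Mon/Tue  2280: Tue/Thu  2281: Thu/Fri  2282: Fri/Sat  2283: Sat/Sun
Both conditions hold in: no year — 0.

0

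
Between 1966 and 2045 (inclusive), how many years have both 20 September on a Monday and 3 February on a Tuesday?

3

Check each year's weekday for 20 September and 3 February:
  1966: Tue/Thu  1967: Wed/Fri  1968: Fri/Sat  1969: Sat/Mon  1970: Sun/Tue  1971: Mon/Wed  1972: Wed/Thu  1973: Thu/Sat  1974: Fri/Sun  1975: Sat/Mon  1976: Mon/Tue ✓  1977: Tue/Thu  1978: Wed/Fri  1979: Thu/Sat  …(52 more)…  2032: Mon/Tue ✓  2033: Tue/Thu  2034: Wed/Fri  2035: Thu/Sat  2036: Sat/Sun  2037: Sun/Tue  2038: Mon/Wed  2039: Tue/Thu  2040: Thu/Fri  2041: Fri/Sun  2042: Sat/Mon  2043: Sun/Tue  2044: Tue/Wed  2045: Wed/Fri
Both conditions hold in: 1976, 2004, 2032 — 3.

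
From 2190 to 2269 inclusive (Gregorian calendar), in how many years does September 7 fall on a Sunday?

11

Track September 7's weekday year by year (advancing +1, or +2 across a Feb 29):
  2190: Tue  2191: Wed (+1)  2192: Fri (+2)  2193: Sat (+1)  2194: Sun (+1) ✓
  2195: Mon (+1)  2196: Wed (+2)  2197: Thu (+1)  2198: Fri (+1)  2199: Sat (+1)
  2200: Sun (+1) ✓  2201: Mon (+1)  2202: Tue (+1)  2203: Wed (+1)  … (52 more years) …
  2256: Sun (+2) ✓  2257: Mon (+1)  2258: Tue (+1)  2259: Wed (+1)  2260: Fri (+2)
  2261: Sat (+1)  2262: Sun (+1) ✓  2263: Mon (+1)  2264: Wed (+2)  2265: Thu (+1)
  2266: Fri (+1)  2267: Sat (+1)  2268: Mon (+2)  2269: Tue (+1)
Sunday years: 2194, 2200, 2206, 2217, 2223, 2228, 2234, 2245, 2251, 2256, 2262 — 11 in total.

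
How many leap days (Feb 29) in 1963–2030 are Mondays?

Leap years in 1963–2030: 17 of them.
Feb 29 weekday advances by 5 (mod 7) from one leap year to the next four years later (or differs when a century non-leap intervenes).
Leap-day weekdays: 1964:Sat 1968:Thu 1972:Tue 1976:Sun 1980:Fri 1984:Wed 1988:Mon✓ 1992:Sat 1996:Thu 2000:Tue 2004:Sun 2008:Fri 2012:Wed 2016:Mon✓ 2020:Sat 2024:Thu 2028:Tue
Monday: 1988, 2016 → 2.

2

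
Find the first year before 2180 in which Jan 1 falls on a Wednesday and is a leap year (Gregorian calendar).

2172

Jan 1 advances by 2 weekdays after a leap year and by 1 after a common year.
2180: Jan 1 is Saturday (leap).
2179: Friday
2178: Thursday
2177: Wednesday
2176: Monday (leap)
2175: Sunday
2174: Saturday
2173: Friday
2172: Wednesday (leap)
2172 begins on a Wednesday and is a leap year.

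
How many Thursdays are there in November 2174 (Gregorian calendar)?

4

November 2174 has 30 days and begins on Tuesday.
The first Thursday is November 3.
Thursdays fall on 3, 10, 17, 24 — that's 4.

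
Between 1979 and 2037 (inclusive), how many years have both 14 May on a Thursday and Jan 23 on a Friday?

Check each year's weekday for 14 May and Jan 23:
  1979: Mon/Tue  1980: Wed/Wed  1981: Thu/Fri ✓  1982: Fri/Sat  1983: Sat/Sun  1984: Mon/Mon  1985: Tue/Wed  1986: Wed/Thu  1987: Thu/Fri ✓  1988: Sat/Sat  1989: Sun/Mon  1990: Mon/Tue  1991: Tue/Wed  1992: Thu/Thu  …(31 more)…  2024: Tue/Tue  2025: Wed/Thu  2026: Thu/Fri ✓  2027: Fri/Sat  2028: Sun/Sun  2029: Mon/Tue  2030: Tue/Wed  2031: Wed/Thu  2032: Fri/Fri  2033: Sat/Sun  2034: Sun/Mon  2035: Mon/Tue  2036: Wed/Wed  2037: Thu/Fri ✓
Both conditions hold in: 1981, 1987, 1998, 2009, 2015, 2026, 2037 — 7.

7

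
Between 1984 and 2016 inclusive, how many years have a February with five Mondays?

2

February has 28 days (29 in leap years); it has five Mondays when Monday falls among the first (month-length − 28) days — i.e. when February 1 is Monday in a leap year (never in a common year).
February 1 by year: 1984:Wed 1985:Fri 1986:Sat 1987:Sun 1988:Mon✓ 1989:Wed 1990:Thu 1991:Fri 1992:Sat 1993:Mon 1994:Tue 1995:Wed 1996:Thu 1997:Sat 1998:Sun …(3 more)… 2002:Fri 2003:Sat 2004:Sun 2005:Tue 2006:Wed 2007:Thu 2008:Fri 2009:Sun 2010:Mon 2011:Tue 2012:Wed 2013:Fri 2014:Sat 2015:Sun 2016:Mon✓
Years with five Mondays: 1988, 2016 → 2.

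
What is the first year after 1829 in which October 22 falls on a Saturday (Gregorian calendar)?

1831

From one year to the next, a fixed date's weekday advances by 1, or by 2 when a Feb 29 lies between the two dates.
1829: October 22 is Thursday.
1830: Friday (+1)
1831: Saturday (+1)
October 22 falls on a Saturday in 1831.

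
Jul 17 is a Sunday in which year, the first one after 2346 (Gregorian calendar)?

From one year to the next, a fixed date's weekday advances by 1, or by 2 when a Feb 29 lies between the two dates.
2346: July 17 is Wednesday.
2347: Thursday (+1)
2348: Saturday (+2)
2349: Sunday (+1)
Jul 17 falls on a Sunday in 2349.

2349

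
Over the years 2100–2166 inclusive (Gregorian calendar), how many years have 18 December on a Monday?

Track 18 December's weekday year by year (advancing +1, or +2 across a Feb 29):
  2100: Sat  2101: Sun (+1)  2102: Mon (+1) ✓  2103: Tue (+1)  2104: Thu (+2)
  2105: Fri (+1)  2106: Sat (+1)  2107: Sun (+1)  2108: Tue (+2)  2109: Wed (+1)
  2110: Thu (+1)  2111: Fri (+1)  2112: Sun (+2)  2113: Mon (+1) ✓  … (39 more years) …
  2153: Tue (+1)  2154: Wed (+1)  2155: Thu (+1)  2156: Sat (+2)  2157: Sun (+1)
  2158: Mon (+1) ✓  2159: Tue (+1)  2160: Thu (+2)  2161: Fri (+1)  2162: Sat (+1)
  2163: Sun (+1)  2164: Tue (+2)  2165: Wed (+1)  2166: Thu (+1)
Monday years: 2102, 2113, 2119, 2124, 2130, 2141, 2147, 2152, 2158 — 9 in total.

9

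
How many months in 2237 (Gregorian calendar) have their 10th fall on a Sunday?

Check the 10th of each month of 2237: Jan 10: Tue, Feb 10: Fri, Mar 10: Fri, Apr 10: Mon, May 10: Wed, Jun 10: Sat, Jul 10: Mon, Aug 10: Thu, Sep 10: Sun, Oct 10: Tue, Nov 10: Fri, Dec 10: Sun.
Sunday occurs in September, December — 2 months.

2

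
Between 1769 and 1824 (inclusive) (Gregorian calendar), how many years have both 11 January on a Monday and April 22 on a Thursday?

Check each year's weekday for 11 January and April 22:
  1769: Wed/Sat  1770: Thu/Sun  1771: Fri/Mon  1772: Sat/Wed  1773: Mon/Thu ✓  1774: Tue/Fri  1775: Wed/Sat  1776: Thu/Mon  1777: Sat/Tue  1778: Sun/Wed  1779: Mon/Thu ✓  1780: Tue/Sat  1781: Thu/Sun  1782: Fri/Mon  …(28 more)…  1811: Fri/Mon  1812: Sat/Wed  1813: Mon/Thu ✓  1814: Tue/Fri  1815: Wed/Sat  1816: Thu/Mon  1817: Sat/Tue  1818: Sun/Wed  1819: Mon/Thu ✓  1820: Tue/Sat  1821: Thu/Sun  1822: Fri/Mon  1823: Sat/Tue  1824: Sun/Thu
Both conditions hold in: 1773, 1779, 1790, 1802, 1813, 1819 — 6.

6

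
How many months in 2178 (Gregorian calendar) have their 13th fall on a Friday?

Check the 13th of each month of 2178: Jan 13: Tue, Feb 13: Fri, Mar 13: Fri, Apr 13: Mon, May 13: Wed, Jun 13: Sat, Jul 13: Mon, Aug 13: Thu, Sep 13: Sun, Oct 13: Tue, Nov 13: Fri, Dec 13: Sun.
Friday occurs in February, March, November — 3 months.

3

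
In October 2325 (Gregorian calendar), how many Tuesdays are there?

October 2325 has 31 days and begins on Thursday.
The first Tuesday is October 6.
Tuesdays fall on 6, 13, 20, 27 — that's 4.

4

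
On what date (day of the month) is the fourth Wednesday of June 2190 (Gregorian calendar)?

June 1, 2190 is a Tuesday, so the first Wednesday is the 2nd.
The fourth Wednesday is 2 + 21 = 23.

23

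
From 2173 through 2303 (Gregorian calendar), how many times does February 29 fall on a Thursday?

Leap years in 2173–2303: 30 of them.
Feb 29 weekday advances by 5 (mod 7) from one leap year to the next four years later (or differs when a century non-leap intervenes).
Leap-day weekdays: 2176:Thu✓ 2180:Tue 2184:Sun 2188:Fri 2192:Wed 2196:Mon 2204:Wed 2208:Mon 2212:Sat 2216:Thu✓ 2220:Tue 2224:Sun 2228:Fri …(4 more)… 2248:Tue 2252:Sun 2256:Fri 2260:Wed 2264:Mon 2268:Sat 2272:Thu✓ 2276:Tue 2280:Sun 2284:Fri 2288:Wed 2292:Mon 2296:Sat
Thursday: 2176, 2216, 2244, 2272 → 4.

4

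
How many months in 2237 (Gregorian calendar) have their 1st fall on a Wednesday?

Check the 1st of each month of 2237: Jan 1: Sun, Feb 1: Wed, Mar 1: Wed, Apr 1: Sat, May 1: Mon, Jun 1: Thu, Jul 1: Sat, Aug 1: Tue, Sep 1: Fri, Oct 1: Sun, Nov 1: Wed, Dec 1: Fri.
Wednesday occurs in February, March, November — 3 months.

3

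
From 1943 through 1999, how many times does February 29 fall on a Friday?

2

Leap years in 1943–1999: 14 of them.
Feb 29 weekday advances by 5 (mod 7) from one leap year to the next four years later (or differs when a century non-leap intervenes).
Leap-day weekdays: 1944:Tue 1948:Sun 1952:Fri✓ 1956:Wed 1960:Mon 1964:Sat 1968:Thu 1972:Tue 1976:Sun 1980:Fri✓ 1984:Wed 1988:Mon 1992:Sat 1996:Thu
Friday: 1952, 1980 → 2.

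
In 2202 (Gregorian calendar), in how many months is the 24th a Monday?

1

Check the 24th of each month of 2202: Jan 24: Sun, Feb 24: Wed, Mar 24: Wed, Apr 24: Sat, May 24: Mon, Jun 24: Thu, Jul 24: Sat, Aug 24: Tue, Sep 24: Fri, Oct 24: Sun, Nov 24: Wed, Dec 24: Fri.
Monday occurs in May — 1 month.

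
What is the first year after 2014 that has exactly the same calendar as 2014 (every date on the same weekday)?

2025

Two years share a calendar iff Jan 1 falls on the same weekday and both are leap or both are common. 2014: Jan 1 is Wednesday, common year.
2015: Jan 1 Thursday, common
2016: Jan 1 Friday, leap
2017: Jan 1 Sunday, common
2018: Jan 1 Monday, common
2019: Jan 1 Tuesday, common
2020: Jan 1 Wednesday, leap
2021: Jan 1 Friday, common
2022: Jan 1 Saturday, common
2023: Jan 1 Sunday, common
2024: Jan 1 Monday, leap
2025: Jan 1 Wednesday, common
2025 matches on both conditions.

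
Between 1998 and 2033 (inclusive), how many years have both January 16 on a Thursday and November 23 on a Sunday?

Check each year's weekday for January 16 and November 23:
  1998: Fri/Mon  1999: Sat/Tue  2000: Sun/Thu  2001: Tue/Fri  2002: Wed/Sat  2003: Thu/Sun ✓  2004: Fri/Tue  2005: Sun/Wed  2006: Mon/Thu  2007: Tue/Fri  2008: Wed/Sun  2009: Fri/Mon  2010: Sat/Tue  2011: Sun/Wed  …(8 more)…  2020: Thu/Mon  2021: Sat/Tue  2022: Sun/Wed  2023: Mon/Thu  2024: Tue/Sat  2025: Thu/Sun ✓  2026: Fri/Mon  2027: Sat/Tue  2028: Sun/Thu  2029: Tue/Fri  2030: Wed/Sat  2031: Thu/Sun ✓  2032: Fri/Tue  2033: Sun/Wed
Both conditions hold in: 2003, 2014, 2025, 2031 — 4.

4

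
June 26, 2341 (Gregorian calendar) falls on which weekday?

Thursday

January 1, 2341 is a Wednesday.
June 26 is day 177 of the year, i.e. 176 days after Jan 1.
176 mod 7 = 1, so advance 1 weekday from Wednesday: Thursday.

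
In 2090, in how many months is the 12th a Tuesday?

Check the 12th of each month of 2090: Jan 12: Thu, Feb 12: Sun, Mar 12: Sun, Apr 12: Wed, May 12: Fri, Jun 12: Mon, Jul 12: Wed, Aug 12: Sat, Sep 12: Tue, Oct 12: Thu, Nov 12: Sun, Dec 12: Tue.
Tuesday occurs in September, December — 2 months.

2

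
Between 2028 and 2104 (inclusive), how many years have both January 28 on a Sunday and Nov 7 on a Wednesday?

Check each year's weekday for January 28 and Nov 7:
  2028: Fri/Tue  2029: Sun/Wed ✓  2030: Mon/Thu  2031: Tue/Fri  2032: Wed/Sun  2033: Fri/Mon  2034: Sat/Tue  2035: Sun/Wed ✓  2036: Mon/Fri  2037: Wed/Sat  2038: Thu/Sun  2039: Fri/Mon  2040: Sat/Wed  2041: Mon/Thu  …(49 more)…  2091: Sun/Wed ✓  2092: Mon/Fri  2093: Wed/Sat  2094: Thu/Sun  2095: Fri/Mon  2096: Sat/Wed  2097: Mon/Thu  2098: Tue/Fri  2099: Wed/Sat  2100: Thu/Sun  2101: Fri/Mon  2102: Sat/Tue  2103: Sun/Wed ✓  2104: Mon/Fri
Both conditions hold in: 2029, 2035, 2046, 2057, 2063, 2074, 2085, 2091, 2103 — 9.

9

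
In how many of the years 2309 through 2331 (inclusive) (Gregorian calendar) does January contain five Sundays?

10

January has 31 days; it has five Sundays when Sunday falls among the first (month-length − 28) days — i.e. when January 1 is one of Sunday/Saturday/Friday.
January 1 by year: 2309:Fri✓ 2310:Sat✓ 2311:Sun✓ 2312:Mon 2313:Wed 2314:Thu 2315:Fri✓ 2316:Sat✓ 2317:Mon 2318:Tue 2319:Wed 2320:Thu 2321:Sat✓ 2322:Sun✓ 2323:Mon 2324:Tue 2325:Thu 2326:Fri✓ 2327:Sat✓ 2328:Sun✓ 2329:Tue 2330:Wed 2331:Thu
Years with five Sundays: 2309, 2310, 2311, 2315, 2316, 2321, 2322, 2326, 2327, 2328 → 10.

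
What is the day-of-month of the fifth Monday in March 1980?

31

March 1, 1980 is a Saturday, so the first Monday is the 3rd.
The fifth Monday is 3 + 28 = 31.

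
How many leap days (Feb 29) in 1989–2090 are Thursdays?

Leap years in 1989–2090: 25 of them.
Feb 29 weekday advances by 5 (mod 7) from one leap year to the next four years later (or differs when a century non-leap intervenes).
Leap-day weekdays: 1992:Sat 1996:Thu✓ 2000:Tue 2004:Sun 2008:Fri 2012:Wed 2016:Mon 2020:Sat 2024:Thu✓ 2028:Tue 2032:Sun 2036:Fri 2040:Wed 2044:Mon 2048:Sat 2052:Thu✓ 2056:Tue 2060:Sun 2064:Fri 2068:Wed 2072:Mon 2076:Sat 2080:Thu✓ 2084:Tue 2088:Sun
Thursday: 1996, 2024, 2052, 2080 → 4.

4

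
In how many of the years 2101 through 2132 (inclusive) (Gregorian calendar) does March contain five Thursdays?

15

March has 31 days; it has five Thursdays when Thursday falls among the first (month-length − 28) days — i.e. when March 1 is one of Thursday/Wednesday/Tuesday.
March 1 by year: 2101:Tue✓ 2102:Wed✓ 2103:Thu✓ 2104:Sat 2105:Sun 2106:Mon 2107:Tue✓ 2108:Thu✓ 2109:Fri 2110:Sat 2111:Sun 2112:Tue✓ 2113:Wed✓ 2114:Thu✓ 2115:Fri 2116:Sun 2117:Mon 2118:Tue✓ 2119:Wed✓ 2120:Fri 2121:Sat 2122:Sun 2123:Mon 2124:Wed✓ 2125:Thu✓ 2126:Fri 2127:Sat 2128:Mon 2129:Tue✓ 2130:Wed✓ 2131:Thu✓ 2132:Sat
Years with five Thursdays: 2101, 2102, 2103, 2107, 2108, 2112, 2113, 2114, 2118, 2119, 2124, 2125, 2129, 2130, 2131 → 15.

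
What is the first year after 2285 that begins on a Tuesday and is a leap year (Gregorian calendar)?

Jan 1 advances by 2 weekdays after a leap year and by 1 after a common year.
2285: Jan 1 is Thursday.
2286: Friday
2287: Saturday
2288: Sunday (leap)
2289: Tuesday
2290: Wednesday
2291: Thursday
2292: Friday (leap)
2293: Sunday
2294: Monday
2295: Tuesday
2296: Wednesday (leap)
2297: Friday
2298: Saturday
2299: Sunday
2300: Monday
2301: Tuesday
2302: Wednesday
2303: Thursday
2304: Friday (leap)
2305: Sunday
2306: Monday
2307: Tuesday
2308: Wednesday (leap)
2309: Friday
2310: Saturday
2311: Sunday
2312: Monday (leap)
2313: Wednesday
2314: Thursday
2315: Friday
2316: Saturday (leap)
2317: Monday
2318: Tuesday
2319: Wednesday
2320: Thursday (leap)
2321: Saturday
2322: Sunday
2323: Monday
2324: Tuesday (leap)
2324 begins on a Tuesday and is a leap year.

2324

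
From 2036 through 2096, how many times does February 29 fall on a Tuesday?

Leap years in 2036–2096: 16 of them.
Feb 29 weekday advances by 5 (mod 7) from one leap year to the next four years later (or differs when a century non-leap intervenes).
Leap-day weekdays: 2036:Fri 2040:Wed 2044:Mon 2048:Sat 2052:Thu 2056:Tue✓ 2060:Sun 2064:Fri 2068:Wed 2072:Mon 2076:Sat 2080:Thu 2084:Tue✓ 2088:Sun 2092:Fri 2096:Wed
Tuesday: 2056, 2084 → 2.

2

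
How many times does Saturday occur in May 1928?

4

May 1928 has 31 days and begins on Tuesday.
The first Saturday is May 5.
Saturdays fall on 5, 12, 19, 26 — that's 4.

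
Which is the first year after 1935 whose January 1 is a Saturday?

Jan 1 advances by 2 weekdays after a leap year and by 1 after a common year.
1935: Jan 1 is Tuesday.
1936: Wednesday (leap)
1937: Friday
1938: Saturday
1938 begins on a Saturday

1938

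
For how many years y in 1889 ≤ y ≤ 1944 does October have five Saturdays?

October has 31 days; it has five Saturdays when Saturday falls among the first (month-length − 28) days — i.e. when October 1 is one of Saturday/Friday/Thursday.
October 1 by year: 1889:Tue 1890:Wed 1891:Thu✓ 1892:Sat✓ 1893:Sun 1894:Mon 1895:Tue 1896:Thu✓ 1897:Fri✓ 1898:Sat✓ 1899:Sun 1900:Mon 1901:Tue 1902:Wed 1903:Thu✓ …(26 more)… 1930:Wed 1931:Thu✓ 1932:Sat✓ 1933:Sun 1934:Mon 1935:Tue 1936:Thu✓ 1937:Fri✓ 1938:Sat✓ 1939:Sun 1940:Tue 1941:Wed 1942:Thu✓ 1943:Fri✓ 1944:Sun
Years with five Saturdays: 1891, 1892, 1896, 1897, 1898, 1903, 1904, 1908, 1909, 1910, 1914, 1915, 1920, 1921, 1925, 1926, 1927, 1931, 1932, 1936, 1937, 1938, 1942, 1943 → 24.

24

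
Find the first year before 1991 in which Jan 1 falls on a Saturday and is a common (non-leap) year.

1983

Jan 1 advances by 2 weekdays after a leap year and by 1 after a common year.
1991: Jan 1 is Tuesday.
1990: Monday
1989: Sunday
1988: Friday (leap)
1987: Thursday
1986: Wednesday
1985: Tuesday
1984: Sunday (leap)
1983: Saturday
1983 begins on a Saturday and is a common year.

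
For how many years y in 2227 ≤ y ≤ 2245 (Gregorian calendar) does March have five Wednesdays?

7

March has 31 days; it has five Wednesdays when Wednesday falls among the first (month-length − 28) days — i.e. when March 1 is one of Wednesday/Tuesday/Monday.
March 1 by year: 2227:Thu 2228:Sat 2229:Sun 2230:Mon✓ 2231:Tue✓ 2232:Thu 2233:Fri 2234:Sat 2235:Sun 2236:Tue✓ 2237:Wed✓ 2238:Thu 2239:Fri 2240:Sun 2241:Mon✓ 2242:Tue✓ 2243:Wed✓ 2244:Fri 2245:Sat
Years with five Wednesdays: 2230, 2231, 2236, 2237, 2241, 2242, 2243 → 7.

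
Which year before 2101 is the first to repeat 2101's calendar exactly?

2095

Two years share a calendar iff Jan 1 falls on the same weekday and both are leap or both are common. 2101: Jan 1 is Saturday, common year.
2100: Jan 1 Friday, common
2099: Jan 1 Thursday, common
2098: Jan 1 Wednesday, common
2097: Jan 1 Tuesday, common
2096: Jan 1 Sunday, leap
2095: Jan 1 Saturday, common
2095 matches on both conditions.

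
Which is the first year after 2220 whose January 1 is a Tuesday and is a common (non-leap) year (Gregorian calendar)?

2222

Jan 1 advances by 2 weekdays after a leap year and by 1 after a common year.
2220: Jan 1 is Saturday (leap).
2221: Monday
2222: Tuesday
2222 begins on a Tuesday and is a common year.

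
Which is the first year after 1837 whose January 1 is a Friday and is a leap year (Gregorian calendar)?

Jan 1 advances by 2 weekdays after a leap year and by 1 after a common year.
1837: Jan 1 is Sunday.
1838: Monday
1839: Tuesday
1840: Wednesday (leap)
1841: Friday
1842: Saturday
1843: Sunday
1844: Monday (leap)
1845: Wednesday
1846: Thursday
1847: Friday
1848: Saturday (leap)
1849: Monday
1850: Tuesday
1851: Wednesday
1852: Thursday (leap)
1853: Saturday
1854: Sunday
1855: Monday
1856: Tuesday (leap)
1857: Thursday
1858: Friday
1859: Saturday
1860: Sunday (leap)
1861: Tuesday
1862: Wednesday
1863: Thursday
1864: Friday (leap)
1864 begins on a Friday and is a leap year.

1864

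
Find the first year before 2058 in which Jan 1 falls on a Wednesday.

2053

Jan 1 advances by 2 weekdays after a leap year and by 1 after a common year.
2058: Jan 1 is Tuesday.
2057: Monday
2056: Saturday (leap)
2055: Friday
2054: Thursday
2053: Wednesday
2053 begins on a Wednesday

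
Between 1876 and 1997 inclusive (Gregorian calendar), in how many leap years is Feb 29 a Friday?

Leap years in 1876–1997: 30 of them.
Feb 29 weekday advances by 5 (mod 7) from one leap year to the next four years later (or differs when a century non-leap intervenes).
Leap-day weekdays: 1876:Tue 1880:Sun 1884:Fri✓ 1888:Wed 1892:Mon 1896:Sat 1904:Mon 1908:Sat 1912:Thu 1916:Tue 1920:Sun 1924:Fri✓ 1928:Wed …(4 more)… 1948:Sun 1952:Fri✓ 1956:Wed 1960:Mon 1964:Sat 1968:Thu 1972:Tue 1976:Sun 1980:Fri✓ 1984:Wed 1988:Mon 1992:Sat 1996:Thu
Friday: 1884, 1924, 1952, 1980 → 4.

4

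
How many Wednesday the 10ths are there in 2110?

Check the 10th of each month of 2110: Jan 10: Fri, Feb 10: Mon, Mar 10: Mon, Apr 10: Thu, May 10: Sat, Jun 10: Tue, Jul 10: Thu, Aug 10: Sun, Sep 10: Wed, Oct 10: Fri, Nov 10: Mon, Dec 10: Wed.
Wednesday occurs in September, December — 2 months.

2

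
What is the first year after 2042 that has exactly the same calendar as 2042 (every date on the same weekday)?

2053

Two years share a calendar iff Jan 1 falls on the same weekday and both are leap or both are common. 2042: Jan 1 is Wednesday, common year.
2043: Jan 1 Thursday, common
2044: Jan 1 Friday, leap
2045: Jan 1 Sunday, common
2046: Jan 1 Monday, common
2047: Jan 1 Tuesday, common
2048: Jan 1 Wednesday, leap
2049: Jan 1 Friday, common
2050: Jan 1 Saturday, common
2051: Jan 1 Sunday, common
2052: Jan 1 Monday, leap
2053: Jan 1 Wednesday, common
2053 matches on both conditions.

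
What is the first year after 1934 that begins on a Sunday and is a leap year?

1956

Jan 1 advances by 2 weekdays after a leap year and by 1 after a common year.
1934: Jan 1 is Monday.
1935: Tuesday
1936: Wednesday (leap)
1937: Friday
1938: Saturday
1939: Sunday
1940: Monday (leap)
1941: Wednesday
1942: Thursday
1943: Friday
1944: Saturday (leap)
1945: Monday
1946: Tuesday
1947: Wednesday
1948: Thursday (leap)
1949: Saturday
1950: Sunday
1951: Monday
1952: Tuesday (leap)
1953: Thursday
1954: Friday
1955: Saturday
1956: Sunday (leap)
1956 begins on a Sunday and is a leap year.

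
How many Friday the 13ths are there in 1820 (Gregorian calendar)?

Check the 13th of each month of 1820: Jan 13: Thu, Feb 13: Sun, Mar 13: Mon, Apr 13: Thu, May 13: Sat, Jun 13: Tue, Jul 13: Thu, Aug 13: Sun, Sep 13: Wed, Oct 13: Fri, Nov 13: Mon, Dec 13: Wed.
Friday occurs in October — 1 month.

1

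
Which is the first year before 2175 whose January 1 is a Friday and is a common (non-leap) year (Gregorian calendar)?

Jan 1 advances by 2 weekdays after a leap year and by 1 after a common year.
2175: Jan 1 is Sunday.
2174: Saturday
2173: Friday
2173 begins on a Friday and is a common year.

2173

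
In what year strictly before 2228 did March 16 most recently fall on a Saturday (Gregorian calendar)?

2222

From one year to the next, a fixed date's weekday advances by 1, or by 2 when a Feb 29 lies between the two dates.
2228: March 16 is Sunday.
2227: Friday (−2)
2226: Thursday (−1)
2225: Wednesday (−1)
2224: Tuesday (−1)
2223: Sunday (−2)
2222: Saturday (−1)
March 16 falls on a Saturday in 2222.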